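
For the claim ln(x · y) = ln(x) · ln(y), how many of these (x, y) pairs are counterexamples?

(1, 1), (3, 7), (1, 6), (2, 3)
Testing each pair:
(1, 1): LHS = 0, RHS = 0 → satisfies claim
(3, 7): LHS = ln(21) ≈ 3.045, RHS = ln(3)·ln(7) ≈ 2.138 → counterexample
(1, 6): LHS = ln(6) ≈ 1.792, RHS = 0 → counterexample
(2, 3): LHS = ln(6) ≈ 1.792, RHS = ln(2)·ln(3) ≈ 0.7615 → counterexample

That makes 3 counterexamples.

Answer: 3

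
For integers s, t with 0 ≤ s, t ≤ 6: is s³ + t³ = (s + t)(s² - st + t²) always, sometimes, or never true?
The identity holds for every pair in the range. For instance at (s, t) = (4, 4): both sides equal 128.

Answer: Always true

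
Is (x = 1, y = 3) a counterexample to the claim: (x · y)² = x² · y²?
Substituting x = 1, y = 3:
LHS = (1 · 3)² = 9
RHS = 1² · 3² = 9

The sides agree, so this pair does not disprove the claim.

Answer: No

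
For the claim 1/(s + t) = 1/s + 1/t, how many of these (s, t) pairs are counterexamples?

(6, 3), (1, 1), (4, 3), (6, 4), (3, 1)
Testing each pair:
(6, 3): LHS = 1/9, RHS = 1/2 → counterexample
(1, 1): LHS = 1/2, RHS = 2 → counterexample
(4, 3): LHS = 1/7, RHS = 7/12 → counterexample
(6, 4): LHS = 1/10, RHS = 5/12 → counterexample
(3, 1): LHS = 1/4, RHS = 4/3 → counterexample

That makes 5 counterexamples.

Answer: 5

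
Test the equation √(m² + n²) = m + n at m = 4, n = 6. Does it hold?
Fails

Substituting m = 4, n = 6:

LHS = √(4² + 6²) = 2·√(13) ≈ 7.211
RHS = 4 + 6 = 10

LHS ≠ RHS, so the equation does not hold at this point.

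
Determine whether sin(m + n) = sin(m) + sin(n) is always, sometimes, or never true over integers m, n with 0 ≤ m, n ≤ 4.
Sometimes true

It holds at (m, n) = (0, 2) (both sides equal sin(2) ≈ 0.9093), but fails at (m, n) = (2, 2) (LHS = sin(4) ≈ -0.7568, RHS = 2·sin(2) ≈ 1.819).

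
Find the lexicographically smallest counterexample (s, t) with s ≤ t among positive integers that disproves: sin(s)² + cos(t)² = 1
(s, t) = (1, 2)

Substituting (1, 2) into the claim:
LHS = sin(1)² + cos(2)² ≈ 0.8813
RHS = 1

Since LHS ≠ RHS, this pair disproves the claim, and no lexicographically smaller pair (s ≤ t, positive integers) does.

For instance (6, 8) is also a counterexample (LHS = cos(8)² + sin(6)² ≈ 0.09924, RHS = 1), but it's lexicographically larger.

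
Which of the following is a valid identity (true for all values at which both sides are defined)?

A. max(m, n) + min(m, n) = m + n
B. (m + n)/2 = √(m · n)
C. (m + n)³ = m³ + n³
A

A: holds — e.g. at (1, 2), both sides equal 3.
B: fails at (4, 5) — LHS = 9/2, RHS = 2·√(5) ≈ 4.472.
C: fails at (4, 5) — LHS = 729, RHS = 189.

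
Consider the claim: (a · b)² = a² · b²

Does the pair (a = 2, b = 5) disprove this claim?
Substituting a = 2, b = 5:
LHS = (2 · 5)² = 100
RHS = 2² · 5² = 100

The sides agree, so this pair does not disprove the claim.

Answer: No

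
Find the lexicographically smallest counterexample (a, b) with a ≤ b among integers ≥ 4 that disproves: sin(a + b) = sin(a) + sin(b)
Substituting (4, 4) into the claim:
LHS = sin(4 + 4) = sin(8) ≈ 0.9894
RHS = sin(4) + sin(4) = 2·sin(4) ≈ -1.514

Since LHS ≠ RHS, this pair disproves the claim, and no lexicographically smaller pair (a ≤ b, integers ≥ 4) does.

For instance (5, 6) is also a counterexample (LHS = sin(11) ≈ -1, RHS = sin(5) + sin(6) ≈ -1.238), but it's lexicographically larger.

Answer: (a, b) = (4, 4)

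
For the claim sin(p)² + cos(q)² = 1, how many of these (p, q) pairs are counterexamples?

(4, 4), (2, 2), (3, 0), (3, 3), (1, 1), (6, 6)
Testing each pair:
(4, 4): LHS = cos(4)² + sin(4)² = 1, RHS = 1 → satisfies claim
(2, 2): LHS = cos(2)² + sin(2)² = 1, RHS = 1 → satisfies claim
(3, 0): LHS = sin(3)² + 1 ≈ 1.02, RHS = 1 → counterexample
(3, 3): LHS = sin(3)² + cos(3)² = 1, RHS = 1 → satisfies claim
(1, 1): LHS = cos(1)² + sin(1)² = 1, RHS = 1 → satisfies claim
(6, 6): LHS = sin(6)² + cos(6)² = 1, RHS = 1 → satisfies claim

That makes 1 counterexample.

Answer: 1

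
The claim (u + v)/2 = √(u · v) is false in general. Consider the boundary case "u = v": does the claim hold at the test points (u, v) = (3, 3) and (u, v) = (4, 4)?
Yes, holds at both test points

At (3, 3): LHS = 3, RHS = 3 → equal
At (4, 4): LHS = 4, RHS = 4 → equal

So the claim does hold at both of these boundary points, even though it is not an identity.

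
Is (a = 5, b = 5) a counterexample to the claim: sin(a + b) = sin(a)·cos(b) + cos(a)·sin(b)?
Substituting a = 5, b = 5:
LHS = sin(5 + 5) = sin(10) ≈ -0.544
RHS = sin(5)·cos(5) + cos(5)·sin(5) = 2·sin(5)·cos(5) ≈ -0.544

The sides agree, so this pair does not disprove the claim.

Answer: No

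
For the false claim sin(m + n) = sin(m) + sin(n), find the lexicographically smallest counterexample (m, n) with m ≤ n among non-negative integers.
(m, n) = (1, 1)

Substituting (1, 1) into the claim:
LHS = sin(1 + 1) = sin(2) ≈ 0.9093
RHS = sin(1) + sin(1) = 2·sin(1) ≈ 1.683

Since LHS ≠ RHS, this pair disproves the claim, and no lexicographically smaller pair (m ≤ n, non-negative integers) does.

For instance (1, 6) is also a counterexample (LHS = sin(7) ≈ 0.657, RHS = sin(6) + sin(1) ≈ 0.5621), but it's lexicographically larger.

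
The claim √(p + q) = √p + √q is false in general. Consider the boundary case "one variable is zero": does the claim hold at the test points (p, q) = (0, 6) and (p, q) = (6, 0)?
Yes, holds at both test points

At (0, 6): LHS = √(6) ≈ 2.449, RHS = √(6) ≈ 2.449 → equal
At (6, 0): LHS = √(6) ≈ 2.449, RHS = √(6) ≈ 2.449 → equal

So the claim does hold at both of these boundary points, even though it is not an identity.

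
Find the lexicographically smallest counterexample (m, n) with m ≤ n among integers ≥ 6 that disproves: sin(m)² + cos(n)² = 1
(m, n) = (6, 7)

Substituting (6, 7) into the claim:
LHS = sin(6)² + cos(7)² ≈ 0.6464
RHS = 1

Since LHS ≠ RHS, this pair disproves the claim, and no lexicographically smaller pair (m ≤ n, integers ≥ 6) does.

For instance (6, 13) is also a counterexample (LHS = sin(6)² + cos(13)² ≈ 0.9015, RHS = 1), but it's lexicographically larger.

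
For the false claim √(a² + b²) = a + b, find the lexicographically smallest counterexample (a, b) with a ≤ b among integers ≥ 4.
(a, b) = (4, 4)

Substituting (4, 4) into the claim:
LHS = √(4² + 4²) = 4·√(2) ≈ 5.657
RHS = 4 + 4 = 8

Since LHS ≠ RHS, this pair disproves the claim, and no lexicographically smaller pair (a ≤ b, integers ≥ 4) does.

For instance (5, 9) is also a counterexample (LHS = √(106) ≈ 10.3, RHS = 14), but it's lexicographically larger.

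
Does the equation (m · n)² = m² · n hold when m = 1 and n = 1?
Substituting m = 1, n = 1:

LHS = (1 · 1)² = 1
RHS = 1² · 1 = 1

LHS = RHS, so the equation holds at this point.

Answer: Holds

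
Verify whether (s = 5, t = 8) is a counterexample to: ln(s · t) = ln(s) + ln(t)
No

Substituting s = 5, t = 8:
LHS = ln(5 · 8) = ln(40) ≈ 3.689
RHS = ln(5) + ln(8) ≈ 3.689

The sides agree, so this pair does not disprove the claim.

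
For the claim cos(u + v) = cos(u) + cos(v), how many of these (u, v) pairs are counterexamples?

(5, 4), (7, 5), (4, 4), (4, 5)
Testing each pair:
(5, 4): LHS = cos(9) ≈ -0.9111, RHS = cos(4) + cos(5) ≈ -0.37 → counterexample
(7, 5): LHS = cos(12) ≈ 0.8439, RHS = cos(5) + cos(7) ≈ 1.038 → counterexample
(4, 4): LHS = cos(8) ≈ -0.1455, RHS = 2·cos(4) ≈ -1.307 → counterexample
(4, 5): LHS = cos(9) ≈ -0.9111, RHS = cos(4) + cos(5) ≈ -0.37 → counterexample

That makes 4 counterexamples.

Answer: 4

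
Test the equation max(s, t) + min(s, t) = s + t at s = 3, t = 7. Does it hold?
Holds

Substituting s = 3, t = 7:

LHS = max(3, 7) + min(3, 7) = 10
RHS = 3 + 7 = 10

LHS = RHS, so the equation holds at this point.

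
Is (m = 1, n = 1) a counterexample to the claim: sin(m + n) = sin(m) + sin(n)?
Substituting m = 1, n = 1:
LHS = sin(1 + 1) = sin(2) ≈ 0.9093
RHS = sin(1) + sin(1) = 2·sin(1) ≈ 1.683

Since LHS ≠ RHS, this pair disproves the claim.

Answer: Yes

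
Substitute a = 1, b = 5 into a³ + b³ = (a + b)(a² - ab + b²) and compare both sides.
LHS = 1³ + 5³ = 126
RHS = (1 + 5)(1² - 1·5 + 5²) = 126

LHS = RHS: the two sides agree.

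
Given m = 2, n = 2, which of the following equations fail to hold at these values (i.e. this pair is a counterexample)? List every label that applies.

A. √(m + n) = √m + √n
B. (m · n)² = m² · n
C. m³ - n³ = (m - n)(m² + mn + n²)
A, B

Evaluating each claim at the given values:
A. LHS = 2, RHS = 2·√(2) ≈ 2.828 → fails here (LHS ≠ RHS)
B. LHS = 16, RHS = 8 → fails here (LHS ≠ RHS)
C. LHS = 0, RHS = 0 → holds here (LHS = RHS)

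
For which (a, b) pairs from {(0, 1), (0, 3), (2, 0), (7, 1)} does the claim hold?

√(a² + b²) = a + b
(0, 1), (0, 3), (2, 0)

Testing each pair:
(0, 1): LHS = 1, RHS = 1 → holds
(0, 3): LHS = 3, RHS = 3 → holds
(2, 0): LHS = 2, RHS = 2 → holds
(7, 1): LHS = 5·√(2) ≈ 7.071, RHS = 8 → fails

3 of 4 pairs satisfy the claim.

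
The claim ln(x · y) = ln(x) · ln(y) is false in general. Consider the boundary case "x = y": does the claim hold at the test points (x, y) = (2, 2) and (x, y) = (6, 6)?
At (2, 2): LHS = ln(4) ≈ 1.386 ≠ RHS = ln(2)² ≈ 0.4805
At (6, 6): LHS = ln(36) ≈ 3.584 ≠ RHS = ln(6)² ≈ 3.21

Answer: No, fails at both test points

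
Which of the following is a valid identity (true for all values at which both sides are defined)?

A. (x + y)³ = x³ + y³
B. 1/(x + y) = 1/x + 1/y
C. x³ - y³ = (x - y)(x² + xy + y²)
A: fails at (3, 4) — LHS = 343, RHS = 91.
B: fails at (2, 3) — LHS = 1/5, RHS = 5/6.
C: holds — e.g. at (1, 1), both sides equal 0.

Answer: C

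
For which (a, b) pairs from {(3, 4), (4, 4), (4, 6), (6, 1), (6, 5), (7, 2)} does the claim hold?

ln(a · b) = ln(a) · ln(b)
Testing each pair:
(3, 4): LHS = ln(12) ≈ 2.485, RHS = ln(3)·ln(4) ≈ 1.523 → fails
(4, 4): LHS = ln(16) ≈ 2.773, RHS = ln(4)² ≈ 1.922 → fails
(4, 6): LHS = ln(24) ≈ 3.178, RHS = ln(4)·ln(6) ≈ 2.484 → fails
(6, 1): LHS = ln(6) ≈ 1.792, RHS = 0 → fails
(6, 5): LHS = ln(30) ≈ 3.401, RHS = ln(5)·ln(6) ≈ 2.884 → fails
(7, 2): LHS = ln(14) ≈ 2.639, RHS = ln(2)·ln(7) ≈ 1.349 → fails

No pair satisfies the claim.

Answer: None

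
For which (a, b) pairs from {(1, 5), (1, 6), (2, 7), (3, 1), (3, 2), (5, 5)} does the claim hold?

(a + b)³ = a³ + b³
None

Testing each pair:
(1, 5): LHS = 216, RHS = 126 → fails
(1, 6): LHS = 343, RHS = 217 → fails
(2, 7): LHS = 729, RHS = 351 → fails
(3, 1): LHS = 64, RHS = 28 → fails
(3, 2): LHS = 125, RHS = 35 → fails
(5, 5): LHS = 1000, RHS = 250 → fails

No pair satisfies the claim.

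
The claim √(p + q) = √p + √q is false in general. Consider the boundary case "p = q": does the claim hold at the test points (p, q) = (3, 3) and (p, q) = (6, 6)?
No, fails at both test points

At (3, 3): LHS = √(6) ≈ 2.449 ≠ RHS = 2·√(3) ≈ 3.464
At (6, 6): LHS = 2·√(3) ≈ 3.464 ≠ RHS = 2·√(6) ≈ 4.899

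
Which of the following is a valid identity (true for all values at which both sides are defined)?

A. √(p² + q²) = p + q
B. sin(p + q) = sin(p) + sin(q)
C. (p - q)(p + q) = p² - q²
A: fails at (4, 6) — LHS = 2·√(13) ≈ 7.211, RHS = 10.
B: fails at (1, 5) — LHS = sin(6) ≈ -0.2794, RHS = sin(5) + sin(1) ≈ -0.1175.
C: holds — e.g. at (4, 6), both sides equal -20.

Answer: C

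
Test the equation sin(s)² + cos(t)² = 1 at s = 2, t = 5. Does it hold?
Fails

Substituting s = 2, t = 5:

LHS = sin(2)² + cos(5)² ≈ 0.9073
RHS = 1

LHS ≠ RHS, so the equation does not hold at this point.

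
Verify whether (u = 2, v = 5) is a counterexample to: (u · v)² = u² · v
Yes

Substituting u = 2, v = 5:
LHS = (2 · 5)² = 100
RHS = 2² · 5 = 20

Since LHS ≠ RHS, this pair disproves the claim.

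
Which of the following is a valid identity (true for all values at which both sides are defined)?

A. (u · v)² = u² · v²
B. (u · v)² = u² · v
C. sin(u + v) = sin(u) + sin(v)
A: holds — e.g. at (1, 4), both sides equal 16.
B: fails at (3, 4) — LHS = 144, RHS = 36.
C: fails at (2, 7) — LHS = sin(9) ≈ 0.4121, RHS = sin(7) + sin(2) ≈ 1.566.

Answer: A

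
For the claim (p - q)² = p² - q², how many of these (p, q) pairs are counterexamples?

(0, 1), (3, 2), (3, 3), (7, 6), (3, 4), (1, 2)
5

Testing each pair:
(0, 1): LHS = 1, RHS = -1 → counterexample
(3, 2): LHS = 1, RHS = 5 → counterexample
(3, 3): LHS = 0, RHS = 0 → satisfies claim
(7, 6): LHS = 1, RHS = 13 → counterexample
(3, 4): LHS = 1, RHS = -7 → counterexample
(1, 2): LHS = 1, RHS = -3 → counterexample

That makes 5 counterexamples.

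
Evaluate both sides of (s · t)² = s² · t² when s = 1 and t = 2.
LHS = (1 · 2)² = 4
RHS = 1² · 2² = 4

LHS = RHS: the two sides agree.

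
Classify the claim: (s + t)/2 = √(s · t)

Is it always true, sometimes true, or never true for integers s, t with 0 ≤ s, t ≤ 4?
Sometimes true

It holds at (s, t) = (0, 0) (both sides equal 0), but fails at (s, t) = (2, 4) (LHS = 3, RHS = 2·√(2) ≈ 2.828).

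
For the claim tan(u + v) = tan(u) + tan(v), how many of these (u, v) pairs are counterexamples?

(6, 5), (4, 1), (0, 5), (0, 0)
Testing each pair:
(6, 5): LHS = tan(11) ≈ -226, RHS = tan(5) + tan(6) ≈ -3.672 → counterexample
(4, 1): LHS = tan(5) ≈ -3.381, RHS = tan(4) + tan(1) ≈ 2.715 → counterexample
(0, 5): LHS = tan(5) ≈ -3.381, RHS = tan(5) ≈ -3.381 → satisfies claim
(0, 0): LHS = 0, RHS = 0 → satisfies claim

That makes 2 counterexamples.

Answer: 2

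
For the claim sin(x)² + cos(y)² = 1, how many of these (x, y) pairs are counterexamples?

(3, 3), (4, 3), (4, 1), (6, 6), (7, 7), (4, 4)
2

Testing each pair:
(3, 3): LHS = sin(3)² + cos(3)² = 1, RHS = 1 → satisfies claim
(4, 3): LHS = sin(4)² + cos(3)² ≈ 1.553, RHS = 1 → counterexample
(4, 1): LHS = cos(1)² + sin(4)² ≈ 0.8647, RHS = 1 → counterexample
(6, 6): LHS = sin(6)² + cos(6)² = 1, RHS = 1 → satisfies claim
(7, 7): LHS = sin(7)² + cos(7)² = 1, RHS = 1 → satisfies claim
(4, 4): LHS = cos(4)² + sin(4)² = 1, RHS = 1 → satisfies claim

That makes 2 counterexamples.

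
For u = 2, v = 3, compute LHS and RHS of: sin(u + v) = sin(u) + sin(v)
LHS = sin(2 + 3) = sin(5) ≈ -0.9589
RHS = sin(2) + sin(3) ≈ 1.05

LHS ≠ RHS (they differ by about 2.009), so the equation does not hold here.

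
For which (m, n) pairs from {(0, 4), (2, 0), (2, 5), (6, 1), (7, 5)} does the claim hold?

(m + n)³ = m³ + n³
(0, 4), (2, 0)

Testing each pair:
(0, 4): LHS = 64, RHS = 64 → holds
(2, 0): LHS = 8, RHS = 8 → holds
(2, 5): LHS = 343, RHS = 133 → fails
(6, 1): LHS = 343, RHS = 217 → fails
(7, 5): LHS = 1728, RHS = 468 → fails

2 of 5 pairs satisfy the claim.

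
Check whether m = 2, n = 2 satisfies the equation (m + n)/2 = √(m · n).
Holds

Substituting m = 2, n = 2:

LHS = (2 + 2)/2 = 2
RHS = √(2 · 2) = 2

LHS = RHS, so the equation holds at this point.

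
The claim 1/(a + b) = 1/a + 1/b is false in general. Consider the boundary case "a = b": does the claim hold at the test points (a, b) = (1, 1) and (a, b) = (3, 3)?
No, fails at both test points

At (1, 1): LHS = 1/2 ≠ RHS = 2
At (3, 3): LHS = 1/6 ≠ RHS = 2/3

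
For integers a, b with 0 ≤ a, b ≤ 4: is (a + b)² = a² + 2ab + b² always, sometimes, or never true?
The identity holds for every pair in the range. For instance at (a, b) = (4, 3): both sides equal 49.

Answer: Always true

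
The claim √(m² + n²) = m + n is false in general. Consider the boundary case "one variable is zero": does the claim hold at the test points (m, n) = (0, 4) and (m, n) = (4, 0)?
Yes, holds at both test points

At (0, 4): LHS = 4, RHS = 4 → equal
At (4, 0): LHS = 4, RHS = 4 → equal

So the claim does hold at both of these boundary points, even though it is not an identity.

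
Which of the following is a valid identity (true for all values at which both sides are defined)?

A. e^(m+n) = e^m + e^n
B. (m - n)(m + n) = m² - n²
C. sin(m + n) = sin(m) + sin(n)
B

A: fails at (2, 3) — LHS = e^5 ≈ 148.4, RHS = e^2 + e^3 ≈ 27.47.
B: holds — e.g. at (2, 3), both sides equal -5.
C: fails at (2, 4) — LHS = sin(6) ≈ -0.2794, RHS = sin(4) + sin(2) ≈ 0.1525.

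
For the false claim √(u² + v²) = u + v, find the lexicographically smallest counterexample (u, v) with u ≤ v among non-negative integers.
(u, v) = (1, 1)

At (0, 1): both sides equal 1, so it holds there.
At (0, 3): both sides equal 3, so it holds there.

Substituting (1, 1) into the claim:
LHS = √(1² + 1²) = √(2) ≈ 1.414
RHS = 1 + 1 = 2

Since LHS ≠ RHS, this pair disproves the claim, and no lexicographically smaller pair (u ≤ v, non-negative integers) does.

For instance (1, 5) is also a counterexample (LHS = √(26) ≈ 5.099, RHS = 6), but it's lexicographically larger.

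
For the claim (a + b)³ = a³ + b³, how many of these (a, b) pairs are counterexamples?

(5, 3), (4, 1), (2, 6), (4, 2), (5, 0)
Testing each pair:
(5, 3): LHS = 512, RHS = 152 → counterexample
(4, 1): LHS = 125, RHS = 65 → counterexample
(2, 6): LHS = 512, RHS = 224 → counterexample
(4, 2): LHS = 216, RHS = 72 → counterexample
(5, 0): LHS = 125, RHS = 125 → satisfies claim

That makes 4 counterexamples.

Answer: 4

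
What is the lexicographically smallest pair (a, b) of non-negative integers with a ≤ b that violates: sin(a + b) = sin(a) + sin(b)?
Substituting (1, 1) into the claim:
LHS = sin(1 + 1) = sin(2) ≈ 0.9093
RHS = sin(1) + sin(1) = 2·sin(1) ≈ 1.683

Since LHS ≠ RHS, this pair disproves the claim, and no lexicographically smaller pair (a ≤ b, non-negative integers) does.

For instance (2, 5) is also a counterexample (LHS = sin(7) ≈ 0.657, RHS = sin(5) + sin(2) ≈ -0.04963), but it's lexicographically larger.

Answer: (a, b) = (1, 1)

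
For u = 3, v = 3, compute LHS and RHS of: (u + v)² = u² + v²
LHS = (3 + 3)² = 36
RHS = 3² + 3² = 18

LHS ≠ RHS, so the equation does not hold here.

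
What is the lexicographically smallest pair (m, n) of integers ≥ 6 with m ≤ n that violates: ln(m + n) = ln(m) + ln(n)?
Substituting (6, 6) into the claim:
LHS = ln(6 + 6) = ln(12) ≈ 2.485
RHS = ln(6) + ln(6) = 2·ln(6) ≈ 3.584

Since LHS ≠ RHS, this pair disproves the claim, and no lexicographically smaller pair (m ≤ n, integers ≥ 6) does.

For instance (10, 13) is also a counterexample (LHS = ln(23) ≈ 3.135, RHS = ln(10) + ln(13) ≈ 4.868), but it's lexicographically larger.

Answer: (m, n) = (6, 6)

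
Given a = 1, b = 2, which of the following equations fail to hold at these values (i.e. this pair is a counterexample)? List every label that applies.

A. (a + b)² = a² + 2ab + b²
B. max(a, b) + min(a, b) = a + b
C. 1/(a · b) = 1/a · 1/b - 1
C

Evaluating each claim at the given values:
A. LHS = 9, RHS = 9 → holds here (LHS = RHS)
B. LHS = 3, RHS = 3 → holds here (LHS = RHS)
C. LHS = 1/2, RHS = -1/2 → fails here (LHS ≠ RHS)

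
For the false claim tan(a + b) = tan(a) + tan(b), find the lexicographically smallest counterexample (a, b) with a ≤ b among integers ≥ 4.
Substituting (4, 4) into the claim:
LHS = tan(4 + 4) = tan(8) ≈ -6.8
RHS = tan(4) + tan(4) = 2·tan(4) ≈ 2.316

Since LHS ≠ RHS, this pair disproves the claim, and no lexicographically smaller pair (a ≤ b, integers ≥ 4) does.

For instance (11, 11) is also a counterexample (LHS = tan(22) ≈ 0.008852, RHS = 2·tan(11) ≈ -451.9), but it's lexicographically larger.

Answer: (a, b) = (4, 4)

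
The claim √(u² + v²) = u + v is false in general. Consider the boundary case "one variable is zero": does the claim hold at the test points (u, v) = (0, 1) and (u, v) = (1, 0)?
At (0, 1): LHS = 1, RHS = 1 → equal
At (1, 0): LHS = 1, RHS = 1 → equal

So the claim does hold at both of these boundary points, even though it is not an identity.

Answer: Yes, holds at both test points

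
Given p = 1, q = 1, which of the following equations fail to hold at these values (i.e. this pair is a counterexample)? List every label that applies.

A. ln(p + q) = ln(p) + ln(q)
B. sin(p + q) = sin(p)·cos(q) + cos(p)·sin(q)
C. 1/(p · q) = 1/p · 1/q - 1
Evaluating each claim at the given values:
A. LHS = ln(2) ≈ 0.6931, RHS = 0 → fails here (LHS ≠ RHS)
B. LHS = sin(2) ≈ 0.9093, RHS = 2·sin(1)·cos(1) ≈ 0.9093 → holds here (LHS = RHS)
C. LHS = 1, RHS = 0 → fails here (LHS ≠ RHS)

Answer: A, C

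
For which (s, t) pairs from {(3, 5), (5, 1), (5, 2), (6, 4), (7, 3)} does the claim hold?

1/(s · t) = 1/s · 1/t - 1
Testing each pair:
(3, 5): LHS = 1/15, RHS = -14/15 → fails
(5, 1): LHS = 1/5, RHS = -4/5 → fails
(5, 2): LHS = 1/10, RHS = -9/10 → fails
(6, 4): LHS = 1/24, RHS = -23/24 → fails
(7, 3): LHS = 1/21, RHS = -20/21 → fails

No pair satisfies the claim.

Answer: None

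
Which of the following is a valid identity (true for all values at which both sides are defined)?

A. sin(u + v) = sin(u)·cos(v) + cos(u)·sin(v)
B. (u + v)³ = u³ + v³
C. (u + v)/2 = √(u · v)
A

A: holds — e.g. at (1, 2), both sides equal sin(3) ≈ 0.1411.
B: fails at (2, 7) — LHS = 729, RHS = 351.
C: fails at (0, 1) — LHS = 1/2, RHS = 0.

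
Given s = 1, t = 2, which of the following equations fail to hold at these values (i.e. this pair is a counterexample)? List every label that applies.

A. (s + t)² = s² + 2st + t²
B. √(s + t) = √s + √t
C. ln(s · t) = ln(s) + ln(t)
Evaluating each claim at the given values:
A. LHS = 9, RHS = 9 → holds here (LHS = RHS)
B. LHS = √(3) ≈ 1.732, RHS = 1 + √(2) ≈ 2.414 → fails here (LHS ≠ RHS)
C. LHS = ln(2) ≈ 0.6931, RHS = ln(2) ≈ 0.6931 → holds here (LHS = RHS)

Answer: B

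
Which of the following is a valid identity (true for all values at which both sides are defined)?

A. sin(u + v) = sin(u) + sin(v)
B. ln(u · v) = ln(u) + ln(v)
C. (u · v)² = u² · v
A: fails at (2, 3) — LHS = sin(5) ≈ -0.9589, RHS = sin(3) + sin(2) ≈ 1.05.
B: holds — e.g. at (3, 4), both sides equal ln(12) ≈ 2.485.
C: fails at (2, 4) — LHS = 64, RHS = 16.

Answer: B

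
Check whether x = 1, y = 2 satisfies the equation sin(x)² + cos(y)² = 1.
Substituting x = 1, y = 2:

LHS = sin(1)² + cos(2)² ≈ 0.8813
RHS = 1

LHS ≠ RHS, so the equation does not hold at this point.

Answer: Fails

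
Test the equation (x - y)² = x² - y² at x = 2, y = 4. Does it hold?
Substituting x = 2, y = 4:

LHS = (2 - 4)² = 4
RHS = 2² - 4² = -12

LHS ≠ RHS, so the equation does not hold at this point.

Answer: Fails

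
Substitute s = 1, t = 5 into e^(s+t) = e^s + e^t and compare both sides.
LHS = e^(1+5) = e^6 ≈ 403.4
RHS = e^1 + e^5 = e + e^5 ≈ 151.1

LHS ≠ RHS (they differ by about 252.3), so the equation does not hold here.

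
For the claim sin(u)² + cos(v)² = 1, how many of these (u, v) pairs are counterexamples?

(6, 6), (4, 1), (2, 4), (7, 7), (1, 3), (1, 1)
3

Testing each pair:
(6, 6): LHS = sin(6)² + cos(6)² = 1, RHS = 1 → satisfies claim
(4, 1): LHS = cos(1)² + sin(4)² ≈ 0.8647, RHS = 1 → counterexample
(2, 4): LHS = cos(4)² + sin(2)² ≈ 1.254, RHS = 1 → counterexample
(7, 7): LHS = sin(7)² + cos(7)² = 1, RHS = 1 → satisfies claim
(1, 3): LHS = sin(1)² + cos(3)² ≈ 1.688, RHS = 1 → counterexample
(1, 1): LHS = cos(1)² + sin(1)² = 1, RHS = 1 → satisfies claim

That makes 3 counterexamples.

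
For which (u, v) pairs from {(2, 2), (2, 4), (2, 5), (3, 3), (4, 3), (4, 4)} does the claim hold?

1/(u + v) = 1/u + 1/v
None

Testing each pair:
(2, 2): LHS = 1/4, RHS = 1 → fails
(2, 4): LHS = 1/6, RHS = 3/4 → fails
(2, 5): LHS = 1/7, RHS = 7/10 → fails
(3, 3): LHS = 1/6, RHS = 2/3 → fails
(4, 3): LHS = 1/7, RHS = 7/12 → fails
(4, 4): LHS = 1/8, RHS = 1/2 → fails

No pair satisfies the claim.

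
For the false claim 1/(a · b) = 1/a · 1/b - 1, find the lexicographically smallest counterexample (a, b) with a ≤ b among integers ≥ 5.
Substituting (5, 5) into the claim:
LHS = 1/(5 · 5) = 1/25
RHS = 1/5 · 1/5 - 1 = -24/25

Since LHS ≠ RHS, this pair disproves the claim, and no lexicographically smaller pair (a ≤ b, integers ≥ 5) does.

For instance (7, 9) is also a counterexample (LHS = 1/63, RHS = -62/63), but it's lexicographically larger.

Answer: (a, b) = (5, 5)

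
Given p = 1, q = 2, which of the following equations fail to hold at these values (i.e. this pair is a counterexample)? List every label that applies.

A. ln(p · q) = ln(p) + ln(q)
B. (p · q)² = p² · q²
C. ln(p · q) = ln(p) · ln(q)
Evaluating each claim at the given values:
A. LHS = ln(2) ≈ 0.6931, RHS = ln(2) ≈ 0.6931 → holds here (LHS = RHS)
B. LHS = 4, RHS = 4 → holds here (LHS = RHS)
C. LHS = ln(2) ≈ 0.6931, RHS = 0 → fails here (LHS ≠ RHS)

Answer: C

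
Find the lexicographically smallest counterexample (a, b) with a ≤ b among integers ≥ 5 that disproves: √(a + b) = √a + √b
Substituting (5, 5) into the claim:
LHS = √(5 + 5) = √(10) ≈ 3.162
RHS = √5 + √5 = 2·√(5) ≈ 4.472

Since LHS ≠ RHS, this pair disproves the claim, and no lexicographically smaller pair (a ≤ b, integers ≥ 5) does.

For instance (7, 12) is also a counterexample (LHS = √(19) ≈ 4.359, RHS = √(7) + 2·√(3) ≈ 6.11), but it's lexicographically larger.

Answer: (a, b) = (5, 5)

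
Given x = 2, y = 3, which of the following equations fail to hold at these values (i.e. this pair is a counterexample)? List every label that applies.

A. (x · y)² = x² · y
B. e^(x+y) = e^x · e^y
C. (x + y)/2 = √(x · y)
A, C

Evaluating each claim at the given values:
A. LHS = 36, RHS = 12 → fails here (LHS ≠ RHS)
B. LHS = e^5 ≈ 148.4, RHS = e^5 ≈ 148.4 → holds here (LHS = RHS)
C. LHS = 5/2, RHS = √(6) ≈ 2.449 → fails here (LHS ≠ RHS)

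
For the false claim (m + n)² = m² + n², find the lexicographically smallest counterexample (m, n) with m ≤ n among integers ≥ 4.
(m, n) = (4, 4)

Substituting (4, 4) into the claim:
LHS = (4 + 4)² = 64
RHS = 4² + 4² = 32

Since LHS ≠ RHS, this pair disproves the claim, and no lexicographically smaller pair (m ≤ n, integers ≥ 4) does.

For instance (4, 9) is also a counterexample (LHS = 169, RHS = 97), but it's lexicographically larger.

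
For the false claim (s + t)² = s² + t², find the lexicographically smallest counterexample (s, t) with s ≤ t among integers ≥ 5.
(s, t) = (5, 5)

Substituting (5, 5) into the claim:
LHS = (5 + 5)² = 100
RHS = 5² + 5² = 50

Since LHS ≠ RHS, this pair disproves the claim, and no lexicographically smaller pair (s ≤ t, integers ≥ 5) does.

For instance (7, 9) is also a counterexample (LHS = 256, RHS = 130), but it's lexicographically larger.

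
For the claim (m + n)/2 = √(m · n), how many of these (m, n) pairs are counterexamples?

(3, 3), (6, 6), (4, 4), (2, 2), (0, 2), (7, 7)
Testing each pair:
(3, 3): LHS = 3, RHS = 3 → satisfies claim
(6, 6): LHS = 6, RHS = 6 → satisfies claim
(4, 4): LHS = 4, RHS = 4 → satisfies claim
(2, 2): LHS = 2, RHS = 2 → satisfies claim
(0, 2): LHS = 1, RHS = 0 → counterexample
(7, 7): LHS = 7, RHS = 7 → satisfies claim

That makes 1 counterexample.

Answer: 1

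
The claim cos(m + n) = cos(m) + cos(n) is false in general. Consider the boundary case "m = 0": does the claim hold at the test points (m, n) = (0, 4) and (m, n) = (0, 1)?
At (0, 4): LHS = cos(4) ≈ -0.6536 ≠ RHS = cos(4) + 1 ≈ 0.3464
At (0, 1): LHS = cos(1) ≈ 0.5403 ≠ RHS = cos(1) + 1 ≈ 1.54

Answer: No, fails at both test points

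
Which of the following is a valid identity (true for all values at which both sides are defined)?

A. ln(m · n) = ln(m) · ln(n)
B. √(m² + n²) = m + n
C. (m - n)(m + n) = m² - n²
A: fails at (1, 4) — LHS = ln(4) ≈ 1.386, RHS = 0.
B: fails at (1, 2) — LHS = √(5) ≈ 2.236, RHS = 3.
C: holds — e.g. at (3, 4), both sides equal -7.

Answer: C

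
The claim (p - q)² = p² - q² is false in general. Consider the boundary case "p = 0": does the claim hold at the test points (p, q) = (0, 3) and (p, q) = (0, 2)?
At (0, 3): LHS = 9 ≠ RHS = -9
At (0, 2): LHS = 4 ≠ RHS = -4

Answer: No, fails at both test points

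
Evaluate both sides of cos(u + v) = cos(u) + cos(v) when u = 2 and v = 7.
LHS = cos(2 + 7) = cos(9) ≈ -0.9111
RHS = cos(2) + cos(7) ≈ 0.3378

LHS ≠ RHS (they differ by about 1.249), so the equation does not hold here.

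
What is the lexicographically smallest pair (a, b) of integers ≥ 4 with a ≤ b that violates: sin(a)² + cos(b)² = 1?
Substituting (4, 5) into the claim:
LHS = sin(4)² + cos(5)² ≈ 0.6532
RHS = 1

Since LHS ≠ RHS, this pair disproves the claim, and no lexicographically smaller pair (a ≤ b, integers ≥ 4) does.

For instance (9, 11) is also a counterexample (LHS = cos(11)² + sin(9)² ≈ 0.1699, RHS = 1), but it's lexicographically larger.

Answer: (a, b) = (4, 5)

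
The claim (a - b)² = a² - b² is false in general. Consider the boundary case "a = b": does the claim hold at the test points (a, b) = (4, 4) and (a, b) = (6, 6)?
Yes, holds at both test points

At (4, 4): LHS = 0, RHS = 0 → equal
At (6, 6): LHS = 0, RHS = 0 → equal

So the claim does hold at both of these boundary points, even though it is not an identity.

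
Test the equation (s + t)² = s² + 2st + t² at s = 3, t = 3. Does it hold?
Holds

Substituting s = 3, t = 3:

LHS = (3 + 3)² = 36
RHS = 3² + 2·3·3 + 3² = 36

LHS = RHS, so the equation holds at this point.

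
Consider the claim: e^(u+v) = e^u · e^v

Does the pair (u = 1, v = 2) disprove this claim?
Substituting u = 1, v = 2:
LHS = e^(1+2) = e^3 ≈ 20.09
RHS = e^1 · e^2 = e^3 ≈ 20.09

The sides agree, so this pair does not disprove the claim.

Answer: No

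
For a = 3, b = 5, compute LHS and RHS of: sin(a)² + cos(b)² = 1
LHS = sin(3)² + cos(5)² ≈ 0.1004
RHS = 1

LHS ≠ RHS (they differ by about 0.8996), so the equation does not hold here.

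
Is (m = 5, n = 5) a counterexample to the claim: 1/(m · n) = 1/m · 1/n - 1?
Substituting m = 5, n = 5:
LHS = 1/(5 · 5) = 1/25
RHS = 1/5 · 1/5 - 1 = -24/25

Since LHS ≠ RHS, this pair disproves the claim.

Answer: Yes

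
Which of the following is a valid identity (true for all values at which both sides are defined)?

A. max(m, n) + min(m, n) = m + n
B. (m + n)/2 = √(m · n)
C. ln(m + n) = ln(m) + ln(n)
A: holds — e.g. at (0, 1), both sides equal 1.
B: fails at (2, 4) — LHS = 3, RHS = 2·√(2) ≈ 2.828.
C: fails at (4, 6) — LHS = ln(10) ≈ 2.303, RHS = ln(4) + ln(6) ≈ 3.178.

Answer: A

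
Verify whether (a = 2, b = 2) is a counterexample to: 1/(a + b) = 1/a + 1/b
Yes

Substituting a = 2, b = 2:
LHS = 1/(2 + 2) = 1/4
RHS = 1/2 + 1/2 = 1

Since LHS ≠ RHS, this pair disproves the claim.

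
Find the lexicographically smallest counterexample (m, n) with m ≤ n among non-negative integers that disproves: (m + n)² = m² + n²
(m, n) = (1, 1)

At (0, 4): both sides equal 16, so it holds there.
At (0, 6): both sides equal 36, so it holds there.

Substituting (1, 1) into the claim:
LHS = (1 + 1)² = 4
RHS = 1² + 1² = 2

Since LHS ≠ RHS, this pair disproves the claim, and no lexicographically smaller pair (m ≤ n, non-negative integers) does.

For instance (7, 7) is also a counterexample (LHS = 196, RHS = 98), but it's lexicographically larger.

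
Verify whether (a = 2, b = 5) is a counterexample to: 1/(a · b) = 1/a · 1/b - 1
Substituting a = 2, b = 5:
LHS = 1/(2 · 5) = 1/10
RHS = 1/2 · 1/5 - 1 = -9/10

Since LHS ≠ RHS, this pair disproves the claim.

Answer: Yes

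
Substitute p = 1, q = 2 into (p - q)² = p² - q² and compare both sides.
LHS = (1 - 2)² = 1
RHS = 1² - 2² = -3

LHS ≠ RHS, so the equation does not hold here.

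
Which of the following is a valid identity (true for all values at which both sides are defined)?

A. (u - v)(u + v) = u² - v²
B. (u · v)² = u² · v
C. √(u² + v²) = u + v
A: holds — e.g. at (0, 1), both sides equal -1.
B: fails at (2, 7) — LHS = 196, RHS = 28.
C: fails at (3, 5) — LHS = √(34) ≈ 5.831, RHS = 8.

Answer: A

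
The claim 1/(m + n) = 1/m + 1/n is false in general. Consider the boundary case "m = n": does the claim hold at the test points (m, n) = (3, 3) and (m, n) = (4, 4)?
At (3, 3): LHS = 1/6 ≠ RHS = 2/3
At (4, 4): LHS = 1/8 ≠ RHS = 1/2

Answer: No, fails at both test points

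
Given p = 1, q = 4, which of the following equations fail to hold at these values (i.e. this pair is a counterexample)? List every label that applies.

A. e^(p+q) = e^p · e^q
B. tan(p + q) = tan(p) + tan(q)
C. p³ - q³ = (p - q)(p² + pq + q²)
Evaluating each claim at the given values:
A. LHS = e^5 ≈ 148.4, RHS = e^5 ≈ 148.4 → holds here (LHS = RHS)
B. LHS = tan(5) ≈ -3.381, RHS = tan(4) + tan(1) ≈ 2.715 → fails here (LHS ≠ RHS)
C. LHS = -63, RHS = -63 → holds here (LHS = RHS)

Answer: B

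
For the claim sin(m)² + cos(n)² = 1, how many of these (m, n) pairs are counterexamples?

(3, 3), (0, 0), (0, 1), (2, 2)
Testing each pair:
(3, 3): LHS = sin(3)² + cos(3)² = 1, RHS = 1 → satisfies claim
(0, 0): LHS = 1, RHS = 1 → satisfies claim
(0, 1): LHS = cos(1)² ≈ 0.2919, RHS = 1 → counterexample
(2, 2): LHS = cos(2)² + sin(2)² = 1, RHS = 1 → satisfies claim

That makes 1 counterexample.

Answer: 1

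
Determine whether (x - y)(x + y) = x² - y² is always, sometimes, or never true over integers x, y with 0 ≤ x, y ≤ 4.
Always true

The identity holds for every pair in the range. For instance at (x, y) = (4, 3): both sides equal 7.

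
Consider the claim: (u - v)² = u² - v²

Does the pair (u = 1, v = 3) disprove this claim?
Substituting u = 1, v = 3:
LHS = (1 - 3)² = 4
RHS = 1² - 3² = -8

Since LHS ≠ RHS, this pair disproves the claim.

Answer: Yes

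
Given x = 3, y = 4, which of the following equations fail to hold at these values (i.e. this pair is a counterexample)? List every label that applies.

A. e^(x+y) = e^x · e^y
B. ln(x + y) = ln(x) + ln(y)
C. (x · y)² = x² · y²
Evaluating each claim at the given values:
A. LHS = e^7 ≈ 1097, RHS = e^7 ≈ 1097 → holds here (LHS = RHS)
B. LHS = ln(7) ≈ 1.946, RHS = ln(3) + ln(4) ≈ 2.485 → fails here (LHS ≠ RHS)
C. LHS = 144, RHS = 144 → holds here (LHS = RHS)

Answer: B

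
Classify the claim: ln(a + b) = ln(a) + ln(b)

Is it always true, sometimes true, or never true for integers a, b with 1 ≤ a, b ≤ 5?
Sometimes true

It holds at (a, b) = (2, 2) (both sides equal ln(4) ≈ 1.386), but fails at (a, b) = (3, 5) (LHS = ln(8) ≈ 2.079, RHS = ln(3) + ln(5) ≈ 2.708).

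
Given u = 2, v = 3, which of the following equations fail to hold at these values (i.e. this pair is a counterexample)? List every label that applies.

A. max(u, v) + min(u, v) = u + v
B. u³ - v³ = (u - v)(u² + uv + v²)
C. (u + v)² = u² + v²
C

Evaluating each claim at the given values:
A. LHS = 5, RHS = 5 → holds here (LHS = RHS)
B. LHS = -19, RHS = -19 → holds here (LHS = RHS)
C. LHS = 25, RHS = 13 → fails here (LHS ≠ RHS)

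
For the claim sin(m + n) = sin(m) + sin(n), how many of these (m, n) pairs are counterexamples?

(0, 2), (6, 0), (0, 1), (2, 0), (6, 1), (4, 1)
Testing each pair:
(0, 2): LHS = sin(2) ≈ 0.9093, RHS = sin(2) ≈ 0.9093 → satisfies claim
(6, 0): LHS = sin(6) ≈ -0.2794, RHS = sin(6) ≈ -0.2794 → satisfies claim
(0, 1): LHS = sin(1) ≈ 0.8415, RHS = sin(1) ≈ 0.8415 → satisfies claim
(2, 0): LHS = sin(2) ≈ 0.9093, RHS = sin(2) ≈ 0.9093 → satisfies claim
(6, 1): LHS = sin(7) ≈ 0.657, RHS = sin(6) + sin(1) ≈ 0.5621 → counterexample
(4, 1): LHS = sin(5) ≈ -0.9589, RHS = sin(4) + sin(1) ≈ 0.08467 → counterexample

That makes 2 counterexamples.

Answer: 2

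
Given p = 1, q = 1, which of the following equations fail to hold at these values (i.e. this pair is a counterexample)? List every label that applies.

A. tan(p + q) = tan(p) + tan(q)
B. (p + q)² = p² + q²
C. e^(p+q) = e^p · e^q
Evaluating each claim at the given values:
A. LHS = tan(2) ≈ -2.185, RHS = 2·tan(1) ≈ 3.115 → fails here (LHS ≠ RHS)
B. LHS = 4, RHS = 2 → fails here (LHS ≠ RHS)
C. LHS = e^2 ≈ 7.389, RHS = e^2 ≈ 7.389 → holds here (LHS = RHS)

Answer: A, B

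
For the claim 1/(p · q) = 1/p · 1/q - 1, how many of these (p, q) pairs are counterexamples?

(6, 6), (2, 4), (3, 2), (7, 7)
4

Testing each pair:
(6, 6): LHS = 1/36, RHS = -35/36 → counterexample
(2, 4): LHS = 1/8, RHS = -7/8 → counterexample
(3, 2): LHS = 1/6, RHS = -5/6 → counterexample
(7, 7): LHS = 1/49, RHS = -48/49 → counterexample

That makes 4 counterexamples.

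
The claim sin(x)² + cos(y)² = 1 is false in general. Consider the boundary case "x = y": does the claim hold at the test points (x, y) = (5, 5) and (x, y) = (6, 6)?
Yes, holds at both test points

At (5, 5): LHS = cos(5)² + sin(5)² = 1, RHS = 1 → equal
At (6, 6): LHS = sin(6)² + cos(6)² = 1, RHS = 1 → equal

So the claim does hold at both of these boundary points, even though it is not an identity.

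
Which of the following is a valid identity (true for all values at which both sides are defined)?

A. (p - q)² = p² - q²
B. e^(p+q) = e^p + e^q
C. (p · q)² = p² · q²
C

A: fails at (2, 3) — LHS = 1, RHS = -5.
B: fails at (5, 8) — LHS = e^13 ≈ 442413.4, RHS = e^5 + e^8 ≈ 3129.
C: holds — e.g. at (1, 2), both sides equal 4.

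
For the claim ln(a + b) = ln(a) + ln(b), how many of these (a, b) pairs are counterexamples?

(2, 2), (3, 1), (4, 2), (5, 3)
Testing each pair:
(2, 2): LHS = ln(4) ≈ 1.386, RHS = 2·ln(2) ≈ 1.386 → satisfies claim
(3, 1): LHS = ln(4) ≈ 1.386, RHS = ln(3) ≈ 1.099 → counterexample
(4, 2): LHS = ln(6) ≈ 1.792, RHS = ln(2) + ln(4) ≈ 2.079 → counterexample
(5, 3): LHS = ln(8) ≈ 2.079, RHS = ln(3) + ln(5) ≈ 2.708 → counterexample

That makes 3 counterexamples.

Answer: 3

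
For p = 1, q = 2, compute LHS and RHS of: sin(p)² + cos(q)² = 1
LHS = sin(1)² + cos(2)² ≈ 0.8813
RHS = 1

LHS ≠ RHS (they differ by about 0.1187), so the equation does not hold here.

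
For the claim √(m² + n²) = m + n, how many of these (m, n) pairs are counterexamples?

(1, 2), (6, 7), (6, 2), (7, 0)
3

Testing each pair:
(1, 2): LHS = √(5) ≈ 2.236, RHS = 3 → counterexample
(6, 7): LHS = √(85) ≈ 9.22, RHS = 13 → counterexample
(6, 2): LHS = 2·√(10) ≈ 6.325, RHS = 8 → counterexample
(7, 0): LHS = 7, RHS = 7 → satisfies claim

That makes 3 counterexamples.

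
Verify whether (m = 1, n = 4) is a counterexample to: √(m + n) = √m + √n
Yes

Substituting m = 1, n = 4:
LHS = √(1 + 4) = √(5) ≈ 2.236
RHS = √1 + √4 = 3

Since LHS ≠ RHS, this pair disproves the claim.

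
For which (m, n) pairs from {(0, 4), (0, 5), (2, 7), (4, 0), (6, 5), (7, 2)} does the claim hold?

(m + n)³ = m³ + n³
(0, 4), (0, 5), (4, 0)

Testing each pair:
(0, 4): LHS = 64, RHS = 64 → holds
(0, 5): LHS = 125, RHS = 125 → holds
(2, 7): LHS = 729, RHS = 351 → fails
(4, 0): LHS = 64, RHS = 64 → holds
(6, 5): LHS = 1331, RHS = 341 → fails
(7, 2): LHS = 729, RHS = 351 → fails

3 of 6 pairs satisfy the claim.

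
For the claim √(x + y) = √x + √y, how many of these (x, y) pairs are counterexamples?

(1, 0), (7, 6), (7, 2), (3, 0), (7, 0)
2

Testing each pair:
(1, 0): LHS = 1, RHS = 1 → satisfies claim
(7, 6): LHS = √(13) ≈ 3.606, RHS = √(6) + √(7) ≈ 5.095 → counterexample
(7, 2): LHS = 3, RHS = √(2) + √(7) ≈ 4.06 → counterexample
(3, 0): LHS = √(3) ≈ 1.732, RHS = √(3) ≈ 1.732 → satisfies claim
(7, 0): LHS = √(7) ≈ 2.646, RHS = √(7) ≈ 2.646 → satisfies claim

That makes 2 counterexamples.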